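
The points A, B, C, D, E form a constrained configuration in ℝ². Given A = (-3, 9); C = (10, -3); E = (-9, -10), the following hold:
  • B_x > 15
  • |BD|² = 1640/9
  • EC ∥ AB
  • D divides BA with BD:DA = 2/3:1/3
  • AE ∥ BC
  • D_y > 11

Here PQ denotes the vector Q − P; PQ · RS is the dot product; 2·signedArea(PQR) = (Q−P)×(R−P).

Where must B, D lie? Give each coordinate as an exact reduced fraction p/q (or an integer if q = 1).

1. B_x = 16  [AE ∥ BC ∩ EC ∥ AB]
2. B_y = 16  [AE ∥ BC ∩ EC ∥ AB]
   → B = (16, 16)
3. D_x = 10/3  [D divides BA with BD:DA = 2/3:1/3]
4. D_y = 34/3  [D divides BA with BD:DA = 2/3:1/3]
   → D = (10/3, 34/3)

B = (16, 16)
D = (10/3, 34/3)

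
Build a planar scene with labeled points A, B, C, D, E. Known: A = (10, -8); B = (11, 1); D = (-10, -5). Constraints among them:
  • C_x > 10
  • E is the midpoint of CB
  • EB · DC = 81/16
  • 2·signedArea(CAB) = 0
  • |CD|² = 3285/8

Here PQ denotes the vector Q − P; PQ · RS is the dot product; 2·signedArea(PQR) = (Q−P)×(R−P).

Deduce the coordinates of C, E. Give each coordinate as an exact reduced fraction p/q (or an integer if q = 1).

1. C_x = 41/4  [line -9·x + 1·y + 98 = 0 ∩ |CD|² = 3285/8]
2. C_y = -23/4  [line -9·x + 1·y + 98 = 0 ∩ |CD|² = 3285/8]
   → C = (41/4, -23/4)
3. E_x = 85/8  [E is the midpoint of CB]
4. E_y = -19/8  [E is the midpoint of CB]
   → E = (85/8, -19/8)

C = (41/4, -23/4)
E = (85/8, -19/8)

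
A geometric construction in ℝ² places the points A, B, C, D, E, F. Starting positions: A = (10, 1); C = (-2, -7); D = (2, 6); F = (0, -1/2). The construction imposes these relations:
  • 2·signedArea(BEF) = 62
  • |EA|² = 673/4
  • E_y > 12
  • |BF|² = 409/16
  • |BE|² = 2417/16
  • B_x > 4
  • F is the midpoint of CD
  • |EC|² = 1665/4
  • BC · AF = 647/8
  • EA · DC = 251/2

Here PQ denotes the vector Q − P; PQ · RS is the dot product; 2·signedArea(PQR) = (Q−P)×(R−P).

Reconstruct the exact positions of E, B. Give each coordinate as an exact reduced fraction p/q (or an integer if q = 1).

1. E_x = 4  [line 4·x + 13·y + -357/2 = 0 ∩ |EC|² = 1665/4]
2. E_y = 25/2  [line 4·x + 13·y + -357/2 = 0 ∩ |EC|² = 1665/4]
   → E = (4, 25/2)
3. B_x = 5  [2·signedArea(BEF) = 62 ∩ BC · AF = 647/8]
4. B_y = 1/4  [2·signedArea(BEF) = 62 ∩ BC · AF = 647/8]
   → B = (5, 1/4)

B = (5, 1/4)
E = (4, 25/2)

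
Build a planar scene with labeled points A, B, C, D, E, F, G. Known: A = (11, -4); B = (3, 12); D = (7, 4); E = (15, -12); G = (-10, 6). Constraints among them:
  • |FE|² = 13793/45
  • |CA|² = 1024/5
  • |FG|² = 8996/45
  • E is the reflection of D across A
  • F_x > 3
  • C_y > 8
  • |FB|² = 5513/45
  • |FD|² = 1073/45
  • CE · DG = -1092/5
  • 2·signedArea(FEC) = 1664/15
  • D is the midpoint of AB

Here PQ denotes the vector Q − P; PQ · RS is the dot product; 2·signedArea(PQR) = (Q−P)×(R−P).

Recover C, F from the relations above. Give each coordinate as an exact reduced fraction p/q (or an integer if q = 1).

C = (23/5, 44/5)
F = (16/5, 14/15)

1. C_x = 23/5  [line 17·x + -2·y + -303/5 = 0 ∩ |CA|² = 1024/5]
2. C_y = 44/5  [line 17·x + -2·y + -303/5 = 0 ∩ |CA|² = 1024/5]
   → C = (23/5, 44/5)
3. F_x = 16/5  [line -104/5·x + -52/5·y + 1144/15 = 0 ∩ |FG|² = 8996/45]
4. F_y = 14/15  [line -104/5·x + -52/5·y + 1144/15 = 0 ∩ |FG|² = 8996/45]
   → F = (16/5, 14/15)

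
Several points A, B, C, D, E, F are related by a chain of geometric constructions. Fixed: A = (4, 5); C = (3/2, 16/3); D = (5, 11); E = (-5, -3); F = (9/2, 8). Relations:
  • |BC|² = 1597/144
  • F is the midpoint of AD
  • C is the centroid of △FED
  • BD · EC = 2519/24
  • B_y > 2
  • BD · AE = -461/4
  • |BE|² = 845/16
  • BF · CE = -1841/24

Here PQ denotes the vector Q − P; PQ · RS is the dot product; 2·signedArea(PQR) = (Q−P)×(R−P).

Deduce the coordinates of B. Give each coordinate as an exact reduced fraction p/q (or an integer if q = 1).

1. B_x = -1/4  [BF · CE = -1841/24 ∩ BD · AE = -461/4]
2. B_y = 5/2  [BF · CE = -1841/24 ∩ BD · AE = -461/4]
   → B = (-1/4, 5/2)

B = (-1/4, 5/2)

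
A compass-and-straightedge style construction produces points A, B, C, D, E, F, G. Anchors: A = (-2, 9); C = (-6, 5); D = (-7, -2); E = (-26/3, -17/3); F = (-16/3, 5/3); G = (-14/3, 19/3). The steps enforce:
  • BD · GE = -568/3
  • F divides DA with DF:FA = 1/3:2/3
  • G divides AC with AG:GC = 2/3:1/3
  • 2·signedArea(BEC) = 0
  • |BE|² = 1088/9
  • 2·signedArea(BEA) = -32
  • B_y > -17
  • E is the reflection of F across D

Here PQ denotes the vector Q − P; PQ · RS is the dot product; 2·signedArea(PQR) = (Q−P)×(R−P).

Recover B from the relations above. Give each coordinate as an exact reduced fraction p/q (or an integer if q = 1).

B = (-34/3, -49/3)

1. B_x = -34/3  [2·signedArea(BEC) = 0 ∩ BD · GE = -568/3]
2. B_y = -49/3  [2·signedArea(BEC) = 0 ∩ BD · GE = -568/3]
   → B = (-34/3, -49/3)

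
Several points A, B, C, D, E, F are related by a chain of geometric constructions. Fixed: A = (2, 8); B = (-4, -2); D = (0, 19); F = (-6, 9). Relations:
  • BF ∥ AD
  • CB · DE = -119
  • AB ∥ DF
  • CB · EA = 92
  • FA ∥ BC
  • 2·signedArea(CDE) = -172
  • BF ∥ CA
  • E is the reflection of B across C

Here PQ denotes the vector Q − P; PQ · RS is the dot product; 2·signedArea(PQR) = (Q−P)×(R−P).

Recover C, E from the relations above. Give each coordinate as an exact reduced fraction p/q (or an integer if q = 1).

1. C_x = 4  [BF ∥ CA ∩ FA ∥ BC]
2. C_y = -3  [BF ∥ CA ∩ FA ∥ BC]
   → C = (4, -3)
3. E_x = 12  [E is the reflection of B across C]
4. E_y = -4  [E is the reflection of B across C]
   → E = (12, -4)

C = (4, -3)
E = (12, -4)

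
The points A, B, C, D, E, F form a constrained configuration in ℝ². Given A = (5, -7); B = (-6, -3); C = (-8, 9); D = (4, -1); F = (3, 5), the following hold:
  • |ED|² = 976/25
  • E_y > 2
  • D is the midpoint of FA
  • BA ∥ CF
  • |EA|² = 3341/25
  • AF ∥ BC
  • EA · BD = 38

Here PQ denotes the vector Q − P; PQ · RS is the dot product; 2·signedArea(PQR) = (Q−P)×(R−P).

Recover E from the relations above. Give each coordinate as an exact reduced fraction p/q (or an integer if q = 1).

E = (-4/5, 3)

1. E_x = -4/5  [line -10·x + -2·y + -2 = 0 ∩ |ED|² = 976/25]
2. E_y = 3  [line -10·x + -2·y + -2 = 0 ∩ |ED|² = 976/25]
   → E = (-4/5, 3)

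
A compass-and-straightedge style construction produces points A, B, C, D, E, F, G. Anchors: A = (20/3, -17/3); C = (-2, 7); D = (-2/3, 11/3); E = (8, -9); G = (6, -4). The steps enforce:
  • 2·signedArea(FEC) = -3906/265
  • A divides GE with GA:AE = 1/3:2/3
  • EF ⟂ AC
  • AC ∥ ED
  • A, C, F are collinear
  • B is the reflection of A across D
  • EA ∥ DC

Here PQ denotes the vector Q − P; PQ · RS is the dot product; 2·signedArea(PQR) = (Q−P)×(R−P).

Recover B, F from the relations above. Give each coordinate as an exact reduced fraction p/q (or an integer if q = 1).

B = (-8, 13)
F = (2291/265, -2268/265)

1. B_x = -8  [B is the reflection of A across D]
2. B_y = 13  [B is the reflection of A across D]
   → B = (-8, 13)
3. F_x = 2291/265  [A, C, F are collinear ∩ EF ⟂ AC]
4. F_y = -2268/265  [A, C, F are collinear ∩ EF ⟂ AC]
   → F = (2291/265, -2268/265)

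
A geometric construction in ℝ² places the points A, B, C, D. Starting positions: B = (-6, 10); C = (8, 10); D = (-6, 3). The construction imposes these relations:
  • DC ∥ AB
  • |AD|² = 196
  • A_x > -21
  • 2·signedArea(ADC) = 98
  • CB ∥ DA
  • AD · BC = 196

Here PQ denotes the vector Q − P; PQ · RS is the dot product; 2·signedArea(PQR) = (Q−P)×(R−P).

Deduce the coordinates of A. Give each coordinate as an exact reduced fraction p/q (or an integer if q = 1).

1. A_x = -20  [DC ∥ AB ∩ CB ∥ DA]
2. A_y = 3  [DC ∥ AB ∩ CB ∥ DA]
   → A = (-20, 3)

A = (-20, 3)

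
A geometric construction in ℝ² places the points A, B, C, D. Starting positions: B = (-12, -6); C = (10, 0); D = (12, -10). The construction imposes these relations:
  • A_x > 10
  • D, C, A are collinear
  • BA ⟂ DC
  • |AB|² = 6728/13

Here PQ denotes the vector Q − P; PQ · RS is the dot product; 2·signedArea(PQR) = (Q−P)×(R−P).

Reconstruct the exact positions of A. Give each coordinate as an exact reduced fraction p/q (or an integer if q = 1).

1. A_x = 134/13  [D, C, A are collinear ∩ BA ⟂ DC]
2. A_y = -20/13  [D, C, A are collinear ∩ BA ⟂ DC]
   → A = (134/13, -20/13)

A = (134/13, -20/13)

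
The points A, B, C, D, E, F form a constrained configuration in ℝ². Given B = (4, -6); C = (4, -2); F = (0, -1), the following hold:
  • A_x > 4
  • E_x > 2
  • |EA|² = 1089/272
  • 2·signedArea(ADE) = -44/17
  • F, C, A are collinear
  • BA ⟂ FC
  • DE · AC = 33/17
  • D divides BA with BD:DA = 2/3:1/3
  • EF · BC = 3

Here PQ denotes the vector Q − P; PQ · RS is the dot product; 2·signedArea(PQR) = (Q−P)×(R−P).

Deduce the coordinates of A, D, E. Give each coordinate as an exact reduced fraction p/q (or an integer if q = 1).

A = (84/17, -38/17)
D = (236/51, -178/51)
E = (3, -7/4)

1. A_x = 84/17  [F, C, A are collinear ∩ BA ⟂ FC]
2. A_y = -38/17  [F, C, A are collinear ∩ BA ⟂ FC]
   → A = (84/17, -38/17)
3. D_x = 236/51  [D divides BA with BD:DA = 2/3:1/3]
4. D_y = -178/51  [D divides BA with BD:DA = 2/3:1/3]
   → D = (236/51, -178/51)
5. E_x = 3  [EF · BC = 3 ∩ DE · AC = 33/17]
6. E_y = -7/4  [EF · BC = 3 ∩ DE · AC = 33/17]
   → E = (3, -7/4)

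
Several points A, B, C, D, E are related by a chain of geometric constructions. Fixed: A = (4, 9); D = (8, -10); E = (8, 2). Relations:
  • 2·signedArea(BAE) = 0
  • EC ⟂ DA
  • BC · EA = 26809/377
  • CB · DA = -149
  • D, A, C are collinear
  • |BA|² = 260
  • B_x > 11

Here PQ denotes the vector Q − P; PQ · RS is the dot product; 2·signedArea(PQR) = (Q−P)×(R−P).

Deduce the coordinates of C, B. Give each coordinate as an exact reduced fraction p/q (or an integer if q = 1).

1. C_x = 2104/377  [D, A, C are collinear ∩ EC ⟂ DA]
2. C_y = 562/377  [D, A, C are collinear ∩ EC ⟂ DA]
   → C = (2104/377, 562/377)
3. B_x = 12  [2·signedArea(BAE) = 0 ∩ CB · DA = -149]
4. B_y = -5  [2·signedArea(BAE) = 0 ∩ CB · DA = -149]
   → B = (12, -5)

B = (12, -5)
C = (2104/377, 562/377)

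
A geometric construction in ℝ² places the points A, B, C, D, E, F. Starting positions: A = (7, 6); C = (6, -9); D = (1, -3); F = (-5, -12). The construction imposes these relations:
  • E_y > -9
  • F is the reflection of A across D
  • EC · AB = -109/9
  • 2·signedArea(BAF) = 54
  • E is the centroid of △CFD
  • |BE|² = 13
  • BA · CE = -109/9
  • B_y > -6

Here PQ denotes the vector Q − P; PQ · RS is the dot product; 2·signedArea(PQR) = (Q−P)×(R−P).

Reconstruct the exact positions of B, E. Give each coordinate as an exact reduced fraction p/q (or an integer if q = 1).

1. E_x = 2/3  [E is the centroid of △CFD]
2. E_y = -8  [E is the centroid of △CFD]
   → E = (2/3, -8)
3. B_x = 8/3  [2·signedArea(BAF) = 54 ∩ BA · CE = -109/9]
4. B_y = -5  [2·signedArea(BAF) = 54 ∩ BA · CE = -109/9]
   → B = (8/3, -5)

B = (8/3, -5)
E = (2/3, -8)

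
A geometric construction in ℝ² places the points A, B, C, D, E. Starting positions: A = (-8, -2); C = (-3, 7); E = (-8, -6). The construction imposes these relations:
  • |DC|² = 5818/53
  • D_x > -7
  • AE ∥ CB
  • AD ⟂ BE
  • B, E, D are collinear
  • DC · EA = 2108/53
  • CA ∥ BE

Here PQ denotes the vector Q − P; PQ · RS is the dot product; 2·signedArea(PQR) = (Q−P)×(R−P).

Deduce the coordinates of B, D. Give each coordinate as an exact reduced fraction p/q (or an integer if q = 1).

1. B_x = -3  [CA ∥ BE ∩ AE ∥ CB]
2. B_y = 3  [CA ∥ BE ∩ AE ∥ CB]
   → B = (-3, 3)
3. D_x = -334/53  [B, E, D are collinear ∩ AD ⟂ BE]
4. D_y = -156/53  [B, E, D are collinear ∩ AD ⟂ BE]
   → D = (-334/53, -156/53)

B = (-3, 3)
D = (-334/53, -156/53)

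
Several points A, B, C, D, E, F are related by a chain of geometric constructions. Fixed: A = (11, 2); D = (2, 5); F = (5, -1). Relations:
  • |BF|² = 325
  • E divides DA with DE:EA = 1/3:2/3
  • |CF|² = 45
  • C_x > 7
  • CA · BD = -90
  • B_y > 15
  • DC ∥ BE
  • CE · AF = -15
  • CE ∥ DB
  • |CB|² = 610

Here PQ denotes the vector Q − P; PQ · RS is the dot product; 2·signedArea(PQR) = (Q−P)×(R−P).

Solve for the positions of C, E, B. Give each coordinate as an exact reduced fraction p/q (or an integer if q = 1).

B = (-1, 16)
C = (8, -7)
E = (5, 4)

1. E_x = 5  [E divides DA with DE:EA = 1/3:2/3]
2. E_y = 4  [E divides DA with DE:EA = 1/3:2/3]
   → E = (5, 4)
3. C_x = 8  [line 6·x + 3·y + -27 = 0 ∩ |CF|² = 45]
4. C_y = -7  [line 6·x + 3·y + -27 = 0 ∩ |CF|² = 45]
   → C = (8, -7)
5. B_x = -1  [CA · BD = -90 ∩ DC ∥ BE]
6. B_y = 16  [CA · BD = -90 ∩ DC ∥ BE]
   → B = (-1, 16)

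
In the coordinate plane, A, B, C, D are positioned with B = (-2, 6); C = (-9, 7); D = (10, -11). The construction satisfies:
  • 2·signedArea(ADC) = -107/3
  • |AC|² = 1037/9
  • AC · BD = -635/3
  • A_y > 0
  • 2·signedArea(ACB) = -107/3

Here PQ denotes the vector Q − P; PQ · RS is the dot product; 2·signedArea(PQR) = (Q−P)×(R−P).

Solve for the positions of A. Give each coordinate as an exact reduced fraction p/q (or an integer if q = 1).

1. A_x = -1/3  [2·signedArea(ACB) = -107/3 ∩ 2·signedArea(ADC) = -107/3]
2. A_y = 2/3  [2·signedArea(ACB) = -107/3 ∩ 2·signedArea(ADC) = -107/3]
   → A = (-1/3, 2/3)

A = (-1/3, 2/3)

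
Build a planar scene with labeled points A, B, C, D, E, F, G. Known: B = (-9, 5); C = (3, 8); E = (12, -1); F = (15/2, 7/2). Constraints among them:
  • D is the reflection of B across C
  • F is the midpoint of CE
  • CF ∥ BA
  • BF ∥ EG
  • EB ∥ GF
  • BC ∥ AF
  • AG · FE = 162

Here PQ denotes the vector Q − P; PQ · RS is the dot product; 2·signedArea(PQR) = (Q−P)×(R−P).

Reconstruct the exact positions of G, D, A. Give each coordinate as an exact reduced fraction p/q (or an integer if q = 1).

A = (-9/2, 1/2)
D = (15, 11)
G = (57/2, -5/2)

1. G_x = 57/2  [EB ∥ GF ∩ BF ∥ EG]
2. G_y = -5/2  [EB ∥ GF ∩ BF ∥ EG]
   → G = (57/2, -5/2)
3. D_x = 15  [D is the reflection of B across C]
4. D_y = 11  [D is the reflection of B across C]
   → D = (15, 11)
5. A_x = -9/2  [BC ∥ AF ∩ CF ∥ BA]
6. A_y = 1/2  [BC ∥ AF ∩ CF ∥ BA]
   → A = (-9/2, 1/2)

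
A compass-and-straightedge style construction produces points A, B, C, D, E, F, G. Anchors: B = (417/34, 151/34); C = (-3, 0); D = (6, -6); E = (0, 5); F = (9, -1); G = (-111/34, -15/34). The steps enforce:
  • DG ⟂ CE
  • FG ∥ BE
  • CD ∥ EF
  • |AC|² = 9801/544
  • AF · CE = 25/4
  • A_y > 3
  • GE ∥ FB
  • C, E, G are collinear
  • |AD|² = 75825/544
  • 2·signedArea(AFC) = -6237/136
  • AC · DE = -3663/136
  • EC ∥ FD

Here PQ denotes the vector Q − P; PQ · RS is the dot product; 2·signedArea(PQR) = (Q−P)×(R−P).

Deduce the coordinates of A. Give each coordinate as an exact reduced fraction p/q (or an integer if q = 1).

1. A_x = -111/136  [AF · CE = 25/4 ∩ 2·signedArea(AFC) = -6237/136]
2. A_y = 495/136  [AF · CE = 25/4 ∩ 2·signedArea(AFC) = -6237/136]
   → A = (-111/136, 495/136)

A = (-111/136, 495/136)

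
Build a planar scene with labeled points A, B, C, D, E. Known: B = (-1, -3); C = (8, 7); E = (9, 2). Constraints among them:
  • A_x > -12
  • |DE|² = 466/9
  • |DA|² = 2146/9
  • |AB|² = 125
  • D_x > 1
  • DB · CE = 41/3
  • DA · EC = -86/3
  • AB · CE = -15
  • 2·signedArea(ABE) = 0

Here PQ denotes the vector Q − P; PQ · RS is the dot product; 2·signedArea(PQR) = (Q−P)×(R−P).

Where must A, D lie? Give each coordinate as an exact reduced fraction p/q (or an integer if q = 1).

A = (-11, -8)
D = (2, 1/3)

1. A_x = -11  [2·signedArea(ABE) = 0 ∩ AB · CE = -15]
2. A_y = -8  [2·signedArea(ABE) = 0 ∩ AB · CE = -15]
   → A = (-11, -8)
3. D_x = 2  [line 1·x + -5·y + -1/3 = 0 ∩ |DA|² = 2146/9]
4. D_y = 1/3  [line 1·x + -5·y + -1/3 = 0 ∩ |DA|² = 2146/9]
   → D = (2, 1/3)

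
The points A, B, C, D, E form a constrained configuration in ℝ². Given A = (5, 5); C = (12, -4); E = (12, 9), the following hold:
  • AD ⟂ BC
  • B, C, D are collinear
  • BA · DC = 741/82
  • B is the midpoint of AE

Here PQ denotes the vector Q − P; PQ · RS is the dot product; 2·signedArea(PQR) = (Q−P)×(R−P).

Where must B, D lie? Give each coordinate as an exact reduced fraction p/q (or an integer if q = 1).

B = (17/2, 7)
D = (359/41, 254/41)

1. B_x = 17/2  [B is the midpoint of AE]
2. B_y = 7  [B is the midpoint of AE]
   → B = (17/2, 7)
3. D_x = 359/41  [B, C, D are collinear ∩ AD ⟂ BC]
4. D_y = 254/41  [B, C, D are collinear ∩ AD ⟂ BC]
   → D = (359/41, 254/41)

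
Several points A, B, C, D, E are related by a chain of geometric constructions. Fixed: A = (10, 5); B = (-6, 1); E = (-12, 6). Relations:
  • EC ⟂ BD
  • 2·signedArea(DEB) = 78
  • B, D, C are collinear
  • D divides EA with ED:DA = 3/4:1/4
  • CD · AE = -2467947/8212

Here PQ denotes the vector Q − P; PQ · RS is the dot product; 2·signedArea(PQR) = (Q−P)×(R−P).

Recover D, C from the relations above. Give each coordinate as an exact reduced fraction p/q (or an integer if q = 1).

1. D_x = 9/2  [D divides EA with ED:DA = 3/4:1/4]
2. D_y = 21/4  [D divides EA with ED:DA = 3/4:1/4]
   → D = (9/2, 21/4)
3. C_x = -19332/2053  [B, D, C are collinear ∩ EC ⟂ BD]
4. C_y = -786/2053  [B, D, C are collinear ∩ EC ⟂ BD]
   → C = (-19332/2053, -786/2053)

C = (-19332/2053, -786/2053)
D = (9/2, 21/4)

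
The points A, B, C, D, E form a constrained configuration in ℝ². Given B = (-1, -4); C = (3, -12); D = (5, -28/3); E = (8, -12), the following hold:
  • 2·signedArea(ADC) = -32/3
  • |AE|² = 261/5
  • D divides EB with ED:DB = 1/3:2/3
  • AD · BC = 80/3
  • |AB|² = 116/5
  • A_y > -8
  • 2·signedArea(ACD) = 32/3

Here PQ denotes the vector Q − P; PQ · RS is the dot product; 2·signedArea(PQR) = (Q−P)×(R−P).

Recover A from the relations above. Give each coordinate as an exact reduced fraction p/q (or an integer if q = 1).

1. A_x = 13/5  [2·signedArea(ADC) = -32/3 ∩ AD · BC = 80/3]
2. A_y = -36/5  [2·signedArea(ADC) = -32/3 ∩ AD · BC = 80/3]
   → A = (13/5, -36/5)

A = (13/5, -36/5)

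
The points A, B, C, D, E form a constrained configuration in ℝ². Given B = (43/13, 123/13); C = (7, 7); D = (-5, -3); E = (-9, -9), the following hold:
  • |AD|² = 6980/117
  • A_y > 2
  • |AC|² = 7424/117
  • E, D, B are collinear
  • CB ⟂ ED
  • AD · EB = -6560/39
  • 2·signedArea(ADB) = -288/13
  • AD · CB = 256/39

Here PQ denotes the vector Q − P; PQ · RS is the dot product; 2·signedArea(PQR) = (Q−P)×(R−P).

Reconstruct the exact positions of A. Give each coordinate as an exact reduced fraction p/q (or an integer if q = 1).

1. A_x = 17/39  [2·signedArea(ADB) = -288/13 ∩ AD · EB = -6560/39]
2. A_y = 97/39  [2·signedArea(ADB) = -288/13 ∩ AD · EB = -6560/39]
   → A = (17/39, 97/39)

A = (17/39, 97/39)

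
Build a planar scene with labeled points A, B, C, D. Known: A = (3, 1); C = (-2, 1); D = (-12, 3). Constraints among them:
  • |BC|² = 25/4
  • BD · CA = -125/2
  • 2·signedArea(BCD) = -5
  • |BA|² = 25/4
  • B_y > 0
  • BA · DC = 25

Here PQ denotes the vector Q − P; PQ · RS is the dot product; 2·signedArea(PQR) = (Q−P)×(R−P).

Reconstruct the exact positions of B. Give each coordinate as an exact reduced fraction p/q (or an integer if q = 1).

1. B_x = 1/2  [2·signedArea(BCD) = -5 ∩ BD · CA = -125/2]
2. B_y = 1  [2·signedArea(BCD) = -5 ∩ BD · CA = -125/2]
   → B = (1/2, 1)

B = (1/2, 1)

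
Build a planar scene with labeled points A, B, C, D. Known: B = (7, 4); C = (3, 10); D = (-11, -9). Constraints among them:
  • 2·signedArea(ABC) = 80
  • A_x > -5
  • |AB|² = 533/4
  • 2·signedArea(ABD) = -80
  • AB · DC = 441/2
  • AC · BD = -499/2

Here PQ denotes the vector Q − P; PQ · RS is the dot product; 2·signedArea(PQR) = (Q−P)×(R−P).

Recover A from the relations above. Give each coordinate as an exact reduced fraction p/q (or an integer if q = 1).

1. A_x = -4  [AB · DC = 441/2 ∩ AC · BD = -499/2]
2. A_y = 1/2  [AB · DC = 441/2 ∩ AC · BD = -499/2]
   → A = (-4, 1/2)

A = (-4, 1/2)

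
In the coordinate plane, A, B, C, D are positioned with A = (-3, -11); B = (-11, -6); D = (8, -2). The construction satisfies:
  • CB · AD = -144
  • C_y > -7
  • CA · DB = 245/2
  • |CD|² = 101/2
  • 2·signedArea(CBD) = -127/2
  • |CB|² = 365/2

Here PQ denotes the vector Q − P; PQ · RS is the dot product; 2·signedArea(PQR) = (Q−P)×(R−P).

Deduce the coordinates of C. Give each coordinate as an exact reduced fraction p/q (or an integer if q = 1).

1. C_x = 5/2  [CB · AD = -144 ∩ 2·signedArea(CBD) = -127/2]
2. C_y = -13/2  [CB · AD = -144 ∩ 2·signedArea(CBD) = -127/2]
   → C = (5/2, -13/2)

C = (5/2, -13/2)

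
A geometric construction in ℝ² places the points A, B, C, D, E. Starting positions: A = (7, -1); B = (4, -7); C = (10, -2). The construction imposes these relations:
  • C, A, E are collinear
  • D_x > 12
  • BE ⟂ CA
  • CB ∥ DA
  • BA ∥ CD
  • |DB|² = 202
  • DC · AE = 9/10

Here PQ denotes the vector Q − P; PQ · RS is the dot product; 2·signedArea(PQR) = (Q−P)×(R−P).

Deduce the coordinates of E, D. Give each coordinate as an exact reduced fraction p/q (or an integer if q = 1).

D = (13, 4)
E = (61/10, -7/10)

1. E_x = 61/10  [C, A, E are collinear ∩ BE ⟂ CA]
2. E_y = -7/10  [C, A, E are collinear ∩ BE ⟂ CA]
   → E = (61/10, -7/10)
3. D_x = 13  [CB ∥ DA ∩ BA ∥ CD]
4. D_y = 4  [CB ∥ DA ∩ BA ∥ CD]
   → D = (13, 4)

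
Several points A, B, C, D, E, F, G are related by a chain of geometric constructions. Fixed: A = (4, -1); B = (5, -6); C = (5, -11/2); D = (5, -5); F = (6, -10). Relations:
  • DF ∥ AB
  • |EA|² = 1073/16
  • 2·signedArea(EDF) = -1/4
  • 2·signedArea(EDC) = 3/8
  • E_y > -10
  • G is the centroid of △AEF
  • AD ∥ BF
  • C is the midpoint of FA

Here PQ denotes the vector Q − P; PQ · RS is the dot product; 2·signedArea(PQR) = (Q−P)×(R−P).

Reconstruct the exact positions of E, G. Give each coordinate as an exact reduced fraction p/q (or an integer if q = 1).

1. E_x = 23/4  [2·signedArea(EDC) = 3/8 ∩ 2·signedArea(EDF) = -1/4]
2. E_y = -9  [2·signedArea(EDC) = 3/8 ∩ 2·signedArea(EDF) = -1/4]
   → E = (23/4, -9)
3. G_x = 21/4  [G is the centroid of △AEF]
4. G_y = -20/3  [G is the centroid of △AEF]
   → G = (21/4, -20/3)

E = (23/4, -9)
G = (21/4, -20/3)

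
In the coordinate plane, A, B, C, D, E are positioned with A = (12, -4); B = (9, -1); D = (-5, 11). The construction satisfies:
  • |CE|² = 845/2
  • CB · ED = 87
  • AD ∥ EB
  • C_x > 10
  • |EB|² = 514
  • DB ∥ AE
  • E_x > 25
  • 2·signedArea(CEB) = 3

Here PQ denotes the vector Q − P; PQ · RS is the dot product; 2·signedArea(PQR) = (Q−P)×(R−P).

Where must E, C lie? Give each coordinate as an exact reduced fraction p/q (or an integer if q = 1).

C = (21/2, -5/2)
E = (26, -16)

1. E_x = 26  [AD ∥ EB ∩ DB ∥ AE]
2. E_y = -16  [AD ∥ EB ∩ DB ∥ AE]
   → E = (26, -16)
3. C_x = 21/2  [CB · ED = 87 ∩ 2·signedArea(CEB) = 3]
4. C_y = -5/2  [CB · ED = 87 ∩ 2·signedArea(CEB) = 3]
   → C = (21/2, -5/2)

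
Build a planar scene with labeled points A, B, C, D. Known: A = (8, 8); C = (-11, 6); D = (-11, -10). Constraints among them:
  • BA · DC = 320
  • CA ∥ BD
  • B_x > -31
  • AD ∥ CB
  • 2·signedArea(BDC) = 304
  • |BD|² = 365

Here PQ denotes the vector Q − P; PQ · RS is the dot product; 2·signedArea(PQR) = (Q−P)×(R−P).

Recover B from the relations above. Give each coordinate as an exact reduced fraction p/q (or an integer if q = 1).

1. B_x = -30  [CA ∥ BD ∩ AD ∥ CB]
2. B_y = -12  [CA ∥ BD ∩ AD ∥ CB]
   → B = (-30, -12)

B = (-30, -12)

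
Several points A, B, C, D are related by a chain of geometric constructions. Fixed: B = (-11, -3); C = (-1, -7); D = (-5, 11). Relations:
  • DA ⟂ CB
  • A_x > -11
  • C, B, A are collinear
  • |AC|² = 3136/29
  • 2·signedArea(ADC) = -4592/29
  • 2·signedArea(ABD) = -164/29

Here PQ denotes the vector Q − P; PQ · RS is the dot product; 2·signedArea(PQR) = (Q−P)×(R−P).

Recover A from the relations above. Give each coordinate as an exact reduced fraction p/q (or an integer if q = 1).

1. A_x = -309/29  [C, B, A are collinear ∩ DA ⟂ CB]
2. A_y = -91/29  [C, B, A are collinear ∩ DA ⟂ CB]
   → A = (-309/29, -91/29)

A = (-309/29, -91/29)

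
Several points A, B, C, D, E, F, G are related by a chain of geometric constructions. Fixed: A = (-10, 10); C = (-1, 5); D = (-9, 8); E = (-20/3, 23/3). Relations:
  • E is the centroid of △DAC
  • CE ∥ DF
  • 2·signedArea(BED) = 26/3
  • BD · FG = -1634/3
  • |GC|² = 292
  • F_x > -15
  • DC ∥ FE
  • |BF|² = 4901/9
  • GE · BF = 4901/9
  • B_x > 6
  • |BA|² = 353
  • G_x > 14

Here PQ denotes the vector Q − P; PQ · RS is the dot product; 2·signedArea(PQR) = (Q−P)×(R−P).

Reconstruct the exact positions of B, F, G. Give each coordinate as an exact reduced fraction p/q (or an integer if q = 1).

B = (7, 2)
F = (-44/3, 32/3)
G = (15, -1)

1. B_x = 7  [line -1/3·x + -7/3·y + 7 = 0 ∩ |BA|² = 353]
2. B_y = 2  [line -1/3·x + -7/3·y + 7 = 0 ∩ |BA|² = 353]
   → B = (7, 2)
3. F_x = -44/3  [DC ∥ FE ∩ CE ∥ DF]
4. F_y = 32/3  [DC ∥ FE ∩ CE ∥ DF]
   → F = (-44/3, 32/3)
5. G_x = 15  [BD · FG = -1634/3 ∩ GE · BF = 4901/9]
6. G_y = -1  [BD · FG = -1634/3 ∩ GE · BF = 4901/9]
   → G = (15, -1)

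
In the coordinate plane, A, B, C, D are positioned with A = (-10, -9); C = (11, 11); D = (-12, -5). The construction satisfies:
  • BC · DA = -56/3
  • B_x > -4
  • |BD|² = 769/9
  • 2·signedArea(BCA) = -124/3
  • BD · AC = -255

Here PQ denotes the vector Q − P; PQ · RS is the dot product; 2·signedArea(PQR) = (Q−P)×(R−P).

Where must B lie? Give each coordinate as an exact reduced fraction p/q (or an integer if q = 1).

1. B_x = -11/3  [BD · AC = -255 ∩ 2·signedArea(BCA) = -124/3]
2. B_y = -1  [BD · AC = -255 ∩ 2·signedArea(BCA) = -124/3]
   → B = (-11/3, -1)

B = (-11/3, -1)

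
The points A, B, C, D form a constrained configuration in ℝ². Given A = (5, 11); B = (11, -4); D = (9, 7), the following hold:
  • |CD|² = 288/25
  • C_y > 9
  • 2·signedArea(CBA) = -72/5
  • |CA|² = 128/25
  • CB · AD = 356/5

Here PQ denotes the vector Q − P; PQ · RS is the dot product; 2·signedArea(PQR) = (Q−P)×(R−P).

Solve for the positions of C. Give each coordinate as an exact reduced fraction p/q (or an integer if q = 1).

1. C_x = 33/5  [2·signedArea(CBA) = -72/5 ∩ CB · AD = 356/5]
2. C_y = 47/5  [2·signedArea(CBA) = -72/5 ∩ CB · AD = 356/5]
   → C = (33/5, 47/5)

C = (33/5, 47/5)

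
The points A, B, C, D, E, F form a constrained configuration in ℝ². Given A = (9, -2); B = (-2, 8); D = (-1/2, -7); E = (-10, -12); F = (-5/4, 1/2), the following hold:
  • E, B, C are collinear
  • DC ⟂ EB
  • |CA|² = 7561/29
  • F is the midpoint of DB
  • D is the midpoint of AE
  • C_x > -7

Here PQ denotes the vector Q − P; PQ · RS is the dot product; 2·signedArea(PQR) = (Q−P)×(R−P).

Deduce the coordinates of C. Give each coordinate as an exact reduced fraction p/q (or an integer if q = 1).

C = (-202/29, -128/29)

1. C_x = -202/29  [E, B, C are collinear ∩ DC ⟂ EB]
2. C_y = -128/29  [E, B, C are collinear ∩ DC ⟂ EB]
   → C = (-202/29, -128/29)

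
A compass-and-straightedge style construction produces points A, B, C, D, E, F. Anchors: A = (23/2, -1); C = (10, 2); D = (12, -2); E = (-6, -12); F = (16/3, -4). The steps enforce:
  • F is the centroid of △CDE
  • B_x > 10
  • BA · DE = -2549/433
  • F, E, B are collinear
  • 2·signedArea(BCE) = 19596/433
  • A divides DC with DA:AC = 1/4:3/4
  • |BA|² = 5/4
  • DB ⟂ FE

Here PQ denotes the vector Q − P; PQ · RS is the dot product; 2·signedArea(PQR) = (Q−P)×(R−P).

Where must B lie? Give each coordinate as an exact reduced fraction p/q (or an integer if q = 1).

1. B_x = 4644/433  [F, E, B are collinear ∩ DB ⟂ FE]
2. B_y = -84/433  [F, E, B are collinear ∩ DB ⟂ FE]
   → B = (4644/433, -84/433)

B = (4644/433, -84/433)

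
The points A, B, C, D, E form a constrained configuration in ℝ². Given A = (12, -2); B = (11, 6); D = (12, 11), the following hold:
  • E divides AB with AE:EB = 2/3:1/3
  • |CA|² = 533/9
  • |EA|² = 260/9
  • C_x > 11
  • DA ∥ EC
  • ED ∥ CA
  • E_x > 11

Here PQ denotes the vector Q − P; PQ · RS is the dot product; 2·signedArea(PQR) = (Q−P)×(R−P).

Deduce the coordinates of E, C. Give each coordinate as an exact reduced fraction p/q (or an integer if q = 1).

1. E_x = 34/3  [E divides AB with AE:EB = 2/3:1/3]
2. E_y = 10/3  [E divides AB with AE:EB = 2/3:1/3]
   → E = (34/3, 10/3)
3. C_x = 34/3  [ED ∥ CA ∩ DA ∥ EC]
4. C_y = -29/3  [ED ∥ CA ∩ DA ∥ EC]
   → C = (34/3, -29/3)

C = (34/3, -29/3)
E = (34/3, 10/3)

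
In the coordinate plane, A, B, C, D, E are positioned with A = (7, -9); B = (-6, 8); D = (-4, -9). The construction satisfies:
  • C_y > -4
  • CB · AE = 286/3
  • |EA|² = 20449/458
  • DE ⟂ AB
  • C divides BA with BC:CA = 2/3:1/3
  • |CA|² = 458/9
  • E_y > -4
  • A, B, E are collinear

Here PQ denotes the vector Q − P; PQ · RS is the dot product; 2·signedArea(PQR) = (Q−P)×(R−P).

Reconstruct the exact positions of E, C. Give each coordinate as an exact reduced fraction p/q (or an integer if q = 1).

1. E_x = 1347/458  [A, B, E are collinear ∩ DE ⟂ AB]
2. E_y = -1691/458  [A, B, E are collinear ∩ DE ⟂ AB]
   → E = (1347/458, -1691/458)
3. C_x = 8/3  [C divides BA with BC:CA = 2/3:1/3]
4. C_y = -10/3  [C divides BA with BC:CA = 2/3:1/3]
   → C = (8/3, -10/3)

C = (8/3, -10/3)
E = (1347/458, -1691/458)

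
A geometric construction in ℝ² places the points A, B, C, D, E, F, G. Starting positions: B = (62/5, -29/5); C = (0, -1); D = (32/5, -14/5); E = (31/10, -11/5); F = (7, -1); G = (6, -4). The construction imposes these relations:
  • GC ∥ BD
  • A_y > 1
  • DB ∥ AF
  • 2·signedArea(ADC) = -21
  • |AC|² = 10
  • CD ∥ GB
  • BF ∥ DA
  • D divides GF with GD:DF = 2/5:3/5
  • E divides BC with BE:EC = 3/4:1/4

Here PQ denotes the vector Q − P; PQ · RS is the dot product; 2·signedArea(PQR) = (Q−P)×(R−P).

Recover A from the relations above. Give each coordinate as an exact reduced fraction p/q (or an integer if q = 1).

1. A_x = 1  [DB ∥ AF ∩ BF ∥ DA]
2. A_y = 2  [DB ∥ AF ∩ BF ∥ DA]
   → A = (1, 2)

A = (1, 2)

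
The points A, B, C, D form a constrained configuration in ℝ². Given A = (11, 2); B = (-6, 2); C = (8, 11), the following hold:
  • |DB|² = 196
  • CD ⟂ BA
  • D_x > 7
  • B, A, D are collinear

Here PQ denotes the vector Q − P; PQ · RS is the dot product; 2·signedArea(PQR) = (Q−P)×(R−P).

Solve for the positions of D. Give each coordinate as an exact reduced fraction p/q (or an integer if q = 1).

D = (8, 2)

1. D_x = 8  [B, A, D are collinear ∩ CD ⟂ BA]
2. D_y = 2  [B, A, D are collinear ∩ CD ⟂ BA]
   → D = (8, 2)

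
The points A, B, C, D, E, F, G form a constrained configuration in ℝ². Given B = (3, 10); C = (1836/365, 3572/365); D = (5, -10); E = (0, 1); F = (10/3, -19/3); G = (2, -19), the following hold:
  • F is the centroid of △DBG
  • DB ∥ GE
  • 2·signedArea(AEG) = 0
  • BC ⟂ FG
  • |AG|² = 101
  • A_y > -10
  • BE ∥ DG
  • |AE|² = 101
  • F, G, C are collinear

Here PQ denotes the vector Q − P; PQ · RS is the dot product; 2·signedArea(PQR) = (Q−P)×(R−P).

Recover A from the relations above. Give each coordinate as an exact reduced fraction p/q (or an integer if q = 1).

A = (1, -9)

1. A_x = 1  [line 20·x + 2·y + -2 = 0 ∩ |AG|² = 101]
2. A_y = -9  [line 20·x + 2·y + -2 = 0 ∩ |AG|² = 101]
   → A = (1, -9)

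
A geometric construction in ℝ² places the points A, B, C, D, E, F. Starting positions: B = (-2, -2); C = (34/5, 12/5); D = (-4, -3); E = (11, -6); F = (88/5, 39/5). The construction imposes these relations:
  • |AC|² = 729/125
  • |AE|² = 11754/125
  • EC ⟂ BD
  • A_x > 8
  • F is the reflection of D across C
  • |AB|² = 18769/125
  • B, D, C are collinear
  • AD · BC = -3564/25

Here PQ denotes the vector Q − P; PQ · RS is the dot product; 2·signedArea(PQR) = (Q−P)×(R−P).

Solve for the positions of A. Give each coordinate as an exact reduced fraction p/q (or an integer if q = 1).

1. A_x = 224/25  [line -44/5·x + -22/5·y + 2354/25 = 0 ∩ |AC|² = 729/125]
2. A_y = 87/25  [line -44/5·x + -22/5·y + 2354/25 = 0 ∩ |AC|² = 729/125]
   → A = (224/25, 87/25)

A = (224/25, 87/25)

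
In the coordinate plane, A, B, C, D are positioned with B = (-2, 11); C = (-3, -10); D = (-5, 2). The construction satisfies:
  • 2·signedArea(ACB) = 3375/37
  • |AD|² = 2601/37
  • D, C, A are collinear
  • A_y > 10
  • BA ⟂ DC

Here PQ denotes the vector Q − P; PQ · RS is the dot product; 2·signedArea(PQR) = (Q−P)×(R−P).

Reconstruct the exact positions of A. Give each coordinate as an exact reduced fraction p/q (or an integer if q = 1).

A = (-236/37, 380/37)

1. A_x = -236/37  [D, C, A are collinear ∩ BA ⟂ DC]
2. A_y = 380/37  [D, C, A are collinear ∩ BA ⟂ DC]
   → A = (-236/37, 380/37)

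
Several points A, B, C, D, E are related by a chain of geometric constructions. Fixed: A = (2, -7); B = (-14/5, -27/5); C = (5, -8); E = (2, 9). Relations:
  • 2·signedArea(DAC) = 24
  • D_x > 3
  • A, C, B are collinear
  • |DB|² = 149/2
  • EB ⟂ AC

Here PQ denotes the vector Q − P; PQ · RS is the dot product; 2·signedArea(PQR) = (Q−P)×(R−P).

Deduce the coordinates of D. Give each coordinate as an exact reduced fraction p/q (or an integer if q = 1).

D = (7/2, 1/2)

1. D_x = 7/2  [line 1·x + 3·y + -5 = 0 ∩ |DB|² = 149/2]
2. D_y = 1/2  [line 1·x + 3·y + -5 = 0 ∩ |DB|² = 149/2]
   → D = (7/2, 1/2)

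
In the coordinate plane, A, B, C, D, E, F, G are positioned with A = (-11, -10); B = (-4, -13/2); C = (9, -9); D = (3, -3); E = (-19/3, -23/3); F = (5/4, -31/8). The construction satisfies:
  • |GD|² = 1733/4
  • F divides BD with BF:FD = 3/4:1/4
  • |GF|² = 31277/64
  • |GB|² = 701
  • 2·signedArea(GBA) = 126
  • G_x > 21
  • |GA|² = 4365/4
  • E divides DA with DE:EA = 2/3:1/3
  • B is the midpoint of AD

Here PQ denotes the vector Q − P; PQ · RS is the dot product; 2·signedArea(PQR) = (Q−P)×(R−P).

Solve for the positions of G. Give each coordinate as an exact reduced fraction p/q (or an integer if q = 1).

1. G_x = 22  [line 7/2·x + -7·y + -315/2 = 0 ∩ |GF|² = 31277/64]
2. G_y = -23/2  [line 7/2·x + -7·y + -315/2 = 0 ∩ |GF|² = 31277/64]
   → G = (22, -23/2)

G = (22, -23/2)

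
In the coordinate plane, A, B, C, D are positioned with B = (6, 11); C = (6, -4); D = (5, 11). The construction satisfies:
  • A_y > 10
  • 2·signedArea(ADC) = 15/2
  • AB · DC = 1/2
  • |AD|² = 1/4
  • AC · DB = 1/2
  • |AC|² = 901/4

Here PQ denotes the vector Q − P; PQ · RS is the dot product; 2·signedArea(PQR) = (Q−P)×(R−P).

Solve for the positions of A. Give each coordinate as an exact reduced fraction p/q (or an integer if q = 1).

A = (11/2, 11)

1. A_x = 11/2  [AB · DC = 1/2 ∩ AC · DB = 1/2]
2. A_y = 11  [AB · DC = 1/2 ∩ AC · DB = 1/2]
   → A = (11/2, 11)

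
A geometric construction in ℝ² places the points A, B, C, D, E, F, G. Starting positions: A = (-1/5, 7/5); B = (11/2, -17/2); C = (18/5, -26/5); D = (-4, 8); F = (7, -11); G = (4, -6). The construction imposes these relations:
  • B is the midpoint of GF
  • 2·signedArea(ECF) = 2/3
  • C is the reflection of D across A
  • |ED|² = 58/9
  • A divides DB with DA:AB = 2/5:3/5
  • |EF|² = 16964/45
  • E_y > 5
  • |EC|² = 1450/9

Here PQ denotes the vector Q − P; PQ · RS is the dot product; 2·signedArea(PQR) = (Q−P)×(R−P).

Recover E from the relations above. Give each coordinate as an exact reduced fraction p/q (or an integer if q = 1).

1. E_x = -41/15  [line 29/5·x + 17/5·y + -58/15 = 0 ∩ |EC|² = 1450/9]
2. E_y = 29/5  [line 29/5·x + 17/5·y + -58/15 = 0 ∩ |EC|² = 1450/9]
   → E = (-41/15, 29/5)

E = (-41/15, 29/5)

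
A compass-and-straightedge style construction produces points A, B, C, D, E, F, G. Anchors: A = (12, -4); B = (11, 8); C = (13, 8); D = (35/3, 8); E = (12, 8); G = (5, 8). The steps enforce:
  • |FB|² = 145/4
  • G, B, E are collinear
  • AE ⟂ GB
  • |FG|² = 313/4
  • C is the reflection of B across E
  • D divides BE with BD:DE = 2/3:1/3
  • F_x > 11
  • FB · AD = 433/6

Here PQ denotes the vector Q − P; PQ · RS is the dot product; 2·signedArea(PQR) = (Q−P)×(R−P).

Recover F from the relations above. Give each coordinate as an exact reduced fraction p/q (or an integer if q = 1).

F = (23/2, 2)

1. F_x = 23/2  [line 1/3·x + -12·y + 121/6 = 0 ∩ |FB|² = 145/4]
2. F_y = 2  [line 1/3·x + -12·y + 121/6 = 0 ∩ |FB|² = 145/4]
   → F = (23/2, 2)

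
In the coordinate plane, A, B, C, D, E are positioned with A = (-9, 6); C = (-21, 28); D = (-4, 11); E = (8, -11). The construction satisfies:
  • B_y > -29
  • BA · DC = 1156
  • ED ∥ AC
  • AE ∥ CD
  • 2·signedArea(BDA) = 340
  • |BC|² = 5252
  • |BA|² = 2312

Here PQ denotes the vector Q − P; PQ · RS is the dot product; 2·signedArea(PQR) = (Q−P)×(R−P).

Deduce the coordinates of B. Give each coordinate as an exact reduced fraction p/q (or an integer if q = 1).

B = (25, -28)

1. B_x = 25  [line 5·x + -5·y + -265 = 0 ∩ |BA|² = 2312]
2. B_y = -28  [line 5·x + -5·y + -265 = 0 ∩ |BA|² = 2312]
   → B = (25, -28)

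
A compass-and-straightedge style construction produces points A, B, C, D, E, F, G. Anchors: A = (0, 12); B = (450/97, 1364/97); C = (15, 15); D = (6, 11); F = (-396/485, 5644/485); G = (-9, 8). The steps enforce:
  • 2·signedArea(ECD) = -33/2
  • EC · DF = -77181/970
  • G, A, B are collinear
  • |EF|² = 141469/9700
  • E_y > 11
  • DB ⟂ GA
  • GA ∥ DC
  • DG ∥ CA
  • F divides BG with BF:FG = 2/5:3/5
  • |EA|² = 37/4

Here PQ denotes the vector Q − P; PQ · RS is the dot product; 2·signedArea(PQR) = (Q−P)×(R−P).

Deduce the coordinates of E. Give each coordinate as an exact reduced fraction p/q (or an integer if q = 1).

1. E_x = 3  [EC · DF = -77181/970 ∩ 2·signedArea(ECD) = -33/2]
2. E_y = 23/2  [EC · DF = -77181/970 ∩ 2·signedArea(ECD) = -33/2]
   → E = (3, 23/2)

E = (3, 23/2)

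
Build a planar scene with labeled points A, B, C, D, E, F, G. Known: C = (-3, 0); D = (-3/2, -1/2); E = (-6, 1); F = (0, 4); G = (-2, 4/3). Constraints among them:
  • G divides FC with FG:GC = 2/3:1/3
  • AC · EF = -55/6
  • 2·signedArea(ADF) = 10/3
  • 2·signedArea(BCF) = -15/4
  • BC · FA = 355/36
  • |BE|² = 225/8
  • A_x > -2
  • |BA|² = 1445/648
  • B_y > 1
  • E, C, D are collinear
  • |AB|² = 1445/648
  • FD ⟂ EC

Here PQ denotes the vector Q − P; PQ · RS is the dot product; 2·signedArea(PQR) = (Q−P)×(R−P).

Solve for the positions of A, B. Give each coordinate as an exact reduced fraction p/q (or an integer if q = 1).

A = (-11/6, 13/18)
B = (-3/4, 7/4)

1. A_x = -11/6  [AC · EF = -55/6 ∩ 2·signedArea(ADF) = 10/3]
2. A_y = 13/18  [AC · EF = -55/6 ∩ 2·signedArea(ADF) = 10/3]
   → A = (-11/6, 13/18)
3. B_x = -3/4  [2·signedArea(BCF) = -15/4 ∩ BC · FA = 355/36]
4. B_y = 7/4  [2·signedArea(BCF) = -15/4 ∩ BC · FA = 355/36]
   → B = (-3/4, 7/4)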